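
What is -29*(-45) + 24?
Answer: 1329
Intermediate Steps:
-29*(-45) + 24 = 1305 + 24 = 1329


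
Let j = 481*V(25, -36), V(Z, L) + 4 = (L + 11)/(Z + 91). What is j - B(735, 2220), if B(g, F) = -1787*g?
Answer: 152124411/116 ≈ 1.3114e+6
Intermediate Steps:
V(Z, L) = -4 + (11 + L)/(91 + Z) (V(Z, L) = -4 + (L + 11)/(Z + 91) = -4 + (11 + L)/(91 + Z))
j = -235209/116 (j = 481*((-353 - 36 - 4*25)/(91 + 25)) = 481*((-353 - 36 - 100)/116) = 481*((1/116)*(-489)) = 481*(-489/116) = -235209/116 ≈ -2027.7)
j - B(735, 2220) = -235209/116 - (-1787)*735 = -235209/116 - 1*(-1313445) = -235209/116 + 1313445 = 152124411/116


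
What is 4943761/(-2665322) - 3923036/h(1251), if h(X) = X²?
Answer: -18193145066353/4171231595322 ≈ -4.3616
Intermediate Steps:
4943761/(-2665322) - 3923036/h(1251) = 4943761/(-2665322) - 3923036/(1251²) = 4943761*(-1/2665322) - 3923036/1565001 = -4943761/2665322 - 3923036*1/1565001 = -4943761/2665322 - 3923036/1565001 = -18193145066353/4171231595322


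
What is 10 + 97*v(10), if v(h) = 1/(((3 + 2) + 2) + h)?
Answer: 267/17 ≈ 15.706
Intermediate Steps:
v(h) = 1/(7 + h) (v(h) = 1/((5 + 2) + h) = 1/(7 + h))
10 + 97*v(10) = 10 + 97/(7 + 10) = 10 + 97/17 = 267/17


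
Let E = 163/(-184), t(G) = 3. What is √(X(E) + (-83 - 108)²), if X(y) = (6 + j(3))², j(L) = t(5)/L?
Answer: √36530 ≈ 191.13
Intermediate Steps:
E = -163/184 (E = 163*(-1/184) = -163/184 ≈ -0.88587)
j(L) = 3/L
X(y) = 49 (X(y) = (6 + 3/3)² = (6 + 3*(⅓))² = (6 + 1)² = 7² = 49)
√(X(E) + (-83 - 108)²) = √(49 + (-83 - 108)²) = √(49 + (-191)²) = √(49 + 36481) = √36530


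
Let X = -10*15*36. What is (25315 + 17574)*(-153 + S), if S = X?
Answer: -238162617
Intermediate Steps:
X = -5400 (X = -150*36 = -5400)
S = -5400
(25315 + 17574)*(-153 + S) = (25315 + 17574)*(-153 - 5400) = 42889*(-5553) = -238162617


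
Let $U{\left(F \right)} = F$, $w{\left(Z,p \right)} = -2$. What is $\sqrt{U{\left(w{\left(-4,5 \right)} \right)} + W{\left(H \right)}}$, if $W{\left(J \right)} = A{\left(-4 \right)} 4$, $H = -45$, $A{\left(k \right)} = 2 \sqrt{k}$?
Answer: $\sqrt{-2 + 16 i} \approx 2.6575 + 3.0104 i$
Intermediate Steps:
$W{\left(J \right)} = 16 i$ ($W{\left(J \right)} = 2 \sqrt{-4} \cdot 4 = 2 \cdot 2 i 4 = 4 i 4 = 16 i$)
$\sqrt{U{\left(w{\left(-4,5 \right)} \right)} + W{\left(H \right)}} = \sqrt{-2 + 16 i}$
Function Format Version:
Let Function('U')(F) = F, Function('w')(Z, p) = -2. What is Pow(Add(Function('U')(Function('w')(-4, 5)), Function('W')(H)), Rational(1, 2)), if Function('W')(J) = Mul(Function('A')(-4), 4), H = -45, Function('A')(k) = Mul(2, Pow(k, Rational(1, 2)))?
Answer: Pow(Add(-2, Mul(16, I)), Rational(1, 2)) ≈ Add(2.6575, Mul(3.0104, I))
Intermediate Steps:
Function('W')(J) = Mul(16, I) (Function('W')(J) = Mul(Mul(2, Pow(-4, Rational(1, 2))), 4) = Mul(Mul(2, Mul(2, I)), 4) = Mul(Mul(4, I), 4) = Mul(16, I))
Pow(Add(Function('U')(Function('w')(-4, 5)), Function('W')(H)), Rational(1, 2)) = Pow(Add(-2, Mul(16, I)), Rational(1, 2))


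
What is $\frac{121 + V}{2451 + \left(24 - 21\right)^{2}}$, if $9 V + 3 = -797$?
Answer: $\frac{289}{22140} \approx 0.013053$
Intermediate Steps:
$V = - \frac{800}{9}$ ($V = - \frac{1}{3} + \frac{1}{9} \left(-797\right) = - \frac{1}{3} - \frac{797}{9} = - \frac{800}{9} \approx -88.889$)
$\frac{121 + V}{2451 + \left(24 - 21\right)^{2}} = \frac{121 - \frac{800}{9}}{2451 + \left(24 - 21\right)^{2}} = \frac{289}{9 \left(2451 + 3^{2}\right)} = \frac{289}{9 \left(2451 + 9\right)} = \frac{289}{9 \cdot 2460} = \frac{289}{9} \cdot \frac{1}{2460} = \frac{289}{22140}$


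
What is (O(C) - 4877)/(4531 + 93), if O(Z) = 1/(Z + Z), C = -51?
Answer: -497455/471648 ≈ -1.0547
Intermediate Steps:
O(Z) = 1/(2*Z)
(O(C) - 4877)/(4531 + 93) = ((1/2)/(-51) - 4877)/(4531 + 93) = ((1/2)*(-1/51) - 4877)/4624 = (-1/102 - 4877)*(1/4624) = -497455/102*1/4624 = -497455/471648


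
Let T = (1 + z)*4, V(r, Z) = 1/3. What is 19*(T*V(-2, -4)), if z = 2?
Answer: 76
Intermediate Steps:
V(r, Z) = ⅓
T = 12 (T = (1 + 2)*4 = 3*4 = 12)
19*(T*V(-2, -4)) = 19*(12*(⅓)) = 19*4 = 76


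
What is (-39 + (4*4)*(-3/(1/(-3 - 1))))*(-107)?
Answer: -16371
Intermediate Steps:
(-39 + (4*4)*(-3/(1/(-3 - 1))))*(-107) = (-39 + 16*(-3/(1/(-4))))*(-107) = (-39 + 16*(-3/(-¼)))*(-107) = (-39 + 16*(-3*(-4)))*(-107) = (-39 + 16*12)*(-107) = (-39 + 192)*(-107) = 153*(-107) = -16371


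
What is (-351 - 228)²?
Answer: 335241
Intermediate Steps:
(-351 - 228)² = (-579)² = 335241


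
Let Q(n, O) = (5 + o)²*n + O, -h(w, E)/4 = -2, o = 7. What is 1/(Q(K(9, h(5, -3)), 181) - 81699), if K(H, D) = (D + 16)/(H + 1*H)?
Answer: -1/81326 ≈ -1.2296e-5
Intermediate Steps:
h(w, E) = 8 (h(w, E) = -4*(-2) = 8)
K(H, D) = (16 + D)/(2*H) (K(H, D) = (16 + D)/(H + H) = (16 + D)/((2*H)) = (16 + D)*(1/(2*H)) = (16 + D)/(2*H))
Q(n, O) = O + 144*n (Q(n, O) = (5 + 7)²*n + O = 12²*n + O = 144*n + O = O + 144*n)
1/(Q(K(9, h(5, -3)), 181) - 81699) = 1/((181 + 144*((½)*(16 + 8)/9)) - 81699) = 1/((181 + 144*((½)*(⅑)*24)) - 81699) = 1/((181 + 144*(4/3)) - 81699) = 1/((181 + 192) - 81699) = 1/(373 - 81699) = 1/(-81326) = -1/81326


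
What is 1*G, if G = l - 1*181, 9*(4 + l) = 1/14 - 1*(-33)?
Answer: -22847/126 ≈ -181.33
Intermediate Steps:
l = -41/126 (l = -4 + (1/14 - 1*(-33))/9 = -4 + (1/14 + 33)/9 = -4 + (⅑)*(463/14) = -4 + 463/126 = -41/126 ≈ -0.32540)
G = -22847/126 (G = -41/126 - 1*181 = -41/126 - 181 = -22847/126 ≈ -181.33)
1*G = 1*(-22847/126) = -22847/126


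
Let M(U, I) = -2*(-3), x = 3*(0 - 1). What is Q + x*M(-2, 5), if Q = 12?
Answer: -6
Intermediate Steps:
x = -3 (x = 3*(-1) = -3)
M(U, I) = 6
Q + x*M(-2, 5) = 12 - 3*6 = 12 - 18 = -6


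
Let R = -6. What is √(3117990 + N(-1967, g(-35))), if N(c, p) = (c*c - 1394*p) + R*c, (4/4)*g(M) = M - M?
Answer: √6998881 ≈ 2645.5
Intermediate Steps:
g(M) = 0 (g(M) = M - M = 0)
N(c, p) = c² - 1394*p - 6*c (N(c, p) = (c*c - 1394*p) - 6*c = (c² - 1394*p) - 6*c = c² - 1394*p - 6*c)
√(3117990 + N(-1967, g(-35))) = √(3117990 + ((-1967)² - 1394*0 - 6*(-1967))) = √(3117990 + (3869089 + 0 + 11802)) = √(3117990 + 3880891) = √6998881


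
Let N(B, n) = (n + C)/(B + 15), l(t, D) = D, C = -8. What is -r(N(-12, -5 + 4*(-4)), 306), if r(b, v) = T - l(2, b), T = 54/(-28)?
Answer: -325/42 ≈ -7.7381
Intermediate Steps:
T = -27/14 (T = 54*(-1/28) = -27/14 ≈ -1.9286)
N(B, n) = (-8 + n)/(15 + B) (N(B, n) = (n - 8)/(B + 15) = (-8 + n)/(15 + B))
r(b, v) = -27/14 - b
-r(N(-12, -5 + 4*(-4)), 306) = -(-27/14 - (-8 + (-5 + 4*(-4)))/(15 - 12)) = -(-27/14 - (-8 + (-5 - 16))/3) = -(-27/14 - (-8 - 21)/3) = -(-27/14 - (-29)/3) = -(-27/14 - 1*(-29/3)) = -(-27/14 + 29/3) = -1*325/42 = -325/42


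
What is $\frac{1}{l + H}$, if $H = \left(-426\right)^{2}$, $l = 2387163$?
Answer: $\frac{1}{2568639} \approx 3.8931 \cdot 10^{-7}$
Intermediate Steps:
$H = 181476$
$\frac{1}{l + H} = \frac{1}{2387163 + 181476} = \frac{1}{2568639}$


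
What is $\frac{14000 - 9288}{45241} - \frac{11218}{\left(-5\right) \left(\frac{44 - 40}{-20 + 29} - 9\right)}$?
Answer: $- \frac{652258246}{2488255} \approx -262.13$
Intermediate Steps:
$\frac{14000 - 9288}{45241} - \frac{11218}{\left(-5\right) \left(\frac{44 - 40}{-20 + 29} - 9\right)} = 4712 \cdot \frac{1}{45241} - \frac{11218}{\left(-5\right) \left(\frac{4}{9} - 9\right)} = \frac{4712}{45241} - \frac{11218}{\left(-5\right) \left(4 \cdot \frac{1}{9} - 9\right)} = \frac{4712}{45241} - \frac{11218}{\left(-5\right) \left(\frac{4}{9} - 9\right)} = \frac{4712}{45241} - \frac{11218}{\left(-5\right) \left(- \frac{77}{9}\right)} = \frac{4712}{45241} - \frac{11218}{\frac{385}{9}} = \frac{4712}{45241} - \frac{100962}{385} = - \frac{652258246}{2488255}$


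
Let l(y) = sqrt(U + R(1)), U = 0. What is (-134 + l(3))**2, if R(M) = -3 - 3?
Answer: (134 - I*sqrt(6))**2 ≈ 17950.0 - 656.46*I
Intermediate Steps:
R(M) = -6
l(y) = I*sqrt(6) (l(y) = sqrt(0 - 6) = sqrt(-6) = I*sqrt(6))
(-134 + l(3))**2 = (-134 + I*sqrt(6))**2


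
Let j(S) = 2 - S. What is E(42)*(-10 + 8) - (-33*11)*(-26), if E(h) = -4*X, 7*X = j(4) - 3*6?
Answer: -66226/7 ≈ -9460.9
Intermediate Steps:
X = -20/7 (X = ((2 - 1*4) - 3*6)/7 = ((2 - 4) - 18)/7 = (-2 - 18)/7 = (⅐)*(-20) = -20/7 ≈ -2.8571)
E(h) = 80/7 (E(h) = -4*(-20/7) = 80/7)
E(42)*(-10 + 8) - (-33*11)*(-26) = 80*(-10 + 8)/7 - (-33*11)*(-26) = (80/7)*(-2) - (-363)*(-26) = -160/7 - 1*9438 = -160/7 - 9438 = -66226/7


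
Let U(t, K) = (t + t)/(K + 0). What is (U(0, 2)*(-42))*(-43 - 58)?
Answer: 0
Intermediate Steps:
U(t, K) = 2*t/K (U(t, K) = (2*t)/K = 2*t/K)
(U(0, 2)*(-42))*(-43 - 58) = ((2*0/2)*(-42))*(-43 - 58) = ((2*0*(1/2))*(-42))*(-101) = (0*(-42))*(-101) = 0*(-101) = 0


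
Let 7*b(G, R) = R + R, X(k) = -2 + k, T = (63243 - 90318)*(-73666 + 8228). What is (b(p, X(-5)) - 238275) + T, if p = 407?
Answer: 1771495573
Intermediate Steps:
T = 1771733850 (T = -27075*(-65438) = 1771733850)
b(G, R) = 2*R/7 (b(G, R) = (R + R)/7 = (2*R)/7 = 2*R/7)
(b(p, X(-5)) - 238275) + T = (2*(-2 - 5)/7 - 238275) + 1771733850 = ((2/7)*(-7) - 238275) + 1771733850 = (-2 - 238275) + 1771733850 = -238277 + 1771733850 = 1771495573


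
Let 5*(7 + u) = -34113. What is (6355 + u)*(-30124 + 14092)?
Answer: 38043936/5 ≈ 7.6088e+6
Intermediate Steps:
u = -34148/5 (u = -7 + (⅕)*(-34113) = -7 - 34113/5 = -34148/5 ≈ -6829.6)
(6355 + u)*(-30124 + 14092) = (6355 - 34148/5)*(-30124 + 14092) = -2373/5*(-16032) = 38043936/5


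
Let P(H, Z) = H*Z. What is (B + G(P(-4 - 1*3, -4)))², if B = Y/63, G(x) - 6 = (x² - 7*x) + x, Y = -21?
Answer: 3478225/9 ≈ 3.8647e+5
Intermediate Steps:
G(x) = 6 + x² - 6*x (G(x) = 6 + ((x² - 7*x) + x) = 6 + (x² - 6*x) = 6 + x² - 6*x)
B = -⅓ (B = -21/63 = -21*1/63 = -⅓ ≈ -0.33333)
(B + G(P(-4 - 1*3, -4)))² = (-⅓ + (6 + ((-4 - 1*3)*(-4))² - 6*(-4 - 1*3)*(-4)))² = (-⅓ + (6 + ((-4 - 3)*(-4))² - 6*(-4 - 3)*(-4)))² = (-⅓ + (6 + (-7*(-4))² - (-42)*(-4)))² = (-⅓ + (6 + 28² - 6*28))² = (-⅓ + (6 + 784 - 168))² = (-⅓ + 622)² = (1865/3)² = 3478225/9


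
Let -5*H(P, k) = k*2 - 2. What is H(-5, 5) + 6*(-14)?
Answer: -428/5 ≈ -85.600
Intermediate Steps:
H(P, k) = ⅖ - 2*k/5 (H(P, k) = -(k*2 - 2)/5 = -(2*k - 2)/5 = -(-2 + 2*k)/5 = ⅖ - 2*k/5)
H(-5, 5) + 6*(-14) = (⅖ - ⅖*5) + 6*(-14) = (⅖ - 2) - 84 = -8/5 - 84 = -428/5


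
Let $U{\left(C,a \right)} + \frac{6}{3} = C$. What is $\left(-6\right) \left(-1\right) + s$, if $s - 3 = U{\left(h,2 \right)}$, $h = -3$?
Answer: $4$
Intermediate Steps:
$U{\left(C,a \right)} = -2 + C$
$s = -2$ ($s = 3 - 5 = -2$)
$\left(-6\right) \left(-1\right) + s = \left(-6\right) \left(-1\right) - 2 = 6 - 2 = 4$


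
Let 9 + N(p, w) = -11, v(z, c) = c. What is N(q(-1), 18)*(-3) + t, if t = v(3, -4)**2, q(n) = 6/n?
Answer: 76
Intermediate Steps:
N(p, w) = -20 (N(p, w) = -9 - 11 = -20)
t = 16 (t = (-4)**2 = 16)
N(q(-1), 18)*(-3) + t = -20*(-3) + 16 = 60 + 16 = 76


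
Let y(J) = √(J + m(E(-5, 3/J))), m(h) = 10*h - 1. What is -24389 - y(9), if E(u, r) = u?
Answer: -24389 - I*√42 ≈ -24389.0 - 6.4807*I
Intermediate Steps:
m(h) = -1 + 10*h
y(J) = √(-51 + J) (y(J) = √(J + (-1 + 10*(-5))) = √(J + (-1 - 50)) = √(J - 51) = √(-51 + J))
-24389 - y(9) = -24389 - √(-51 + 9) = -24389 - √(-42) = -24389 - I*√42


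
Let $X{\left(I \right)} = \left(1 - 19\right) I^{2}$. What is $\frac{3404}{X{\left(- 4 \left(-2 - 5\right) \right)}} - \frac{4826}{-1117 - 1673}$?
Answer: $\frac{813991}{546840} \approx 1.4885$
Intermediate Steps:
$X{\left(I \right)} = - 18 I^{2}$ ($X{\left(I \right)} = \left(1 - 19\right) I^{2} = - 18 I^{2}$)
$\frac{3404}{X{\left(- 4 \left(-2 - 5\right) \right)}} - \frac{4826}{-1117 - 1673} = \frac{3404}{\left(-18\right) \left(- 4 \left(-2 - 5\right)\right)^{2}} - \frac{4826}{-1117 - 1673} = \frac{3404}{\left(-18\right) \left(\left(-4\right) \left(-7\right)\right)^{2}} - \frac{4826}{-1117 - 1673} = \frac{3404}{\left(-18\right) 28^{2}} - \frac{4826}{-2790} = \frac{3404}{\left(-18\right) 784} - - \frac{2413}{1395} = \frac{3404}{-14112} + \frac{2413}{1395} = 3404 \left(- \frac{1}{14112}\right) + \frac{2413}{1395} = - \frac{851}{3528} + \frac{2413}{1395} = \frac{813991}{546840}$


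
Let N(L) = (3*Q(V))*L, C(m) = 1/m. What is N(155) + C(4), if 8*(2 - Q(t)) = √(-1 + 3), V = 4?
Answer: 3721/4 - 465*√2/8 ≈ 848.05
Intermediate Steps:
Q(t) = 2 - √2/8 (Q(t) = 2 - √(-1 + 3)/8 = 2 - √2/8)
N(L) = L*(6 - 3*√2/8) (N(L) = (3*(2 - √2/8))*L = (6 - 3*√2/8)*L = L*(6 - 3*√2/8))
N(155) + C(4) = (3/8)*155*(16 - √2) + 1/4 = (930 - 465*√2/8) + ¼ = 3721/4 - 465*√2/8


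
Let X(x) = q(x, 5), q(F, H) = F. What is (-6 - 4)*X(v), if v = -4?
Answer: 40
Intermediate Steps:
X(x) = x
(-6 - 4)*X(v) = (-6 - 4)*(-4) = -10*(-4) = 40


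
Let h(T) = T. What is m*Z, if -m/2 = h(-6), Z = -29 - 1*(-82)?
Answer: 636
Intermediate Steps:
Z = 53 (Z = -29 + 82 = 53)
m = 12 (m = -2*(-6) = 12)
m*Z = 12*53 = 636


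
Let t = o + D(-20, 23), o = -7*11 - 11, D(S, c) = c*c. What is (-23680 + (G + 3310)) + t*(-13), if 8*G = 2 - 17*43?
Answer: -209553/8 ≈ -26194.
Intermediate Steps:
D(S, c) = c²
o = -88 (o = -77 - 11 = -88)
G = -729/8 (G = (2 - 17*43)/8 = (2 - 731)/8 = (⅛)*(-729) = -729/8 ≈ -91.125)
t = 441 (t = -88 + 23² = -88 + 529 = 441)
(-23680 + (G + 3310)) + t*(-13) = (-23680 + (-729/8 + 3310)) + 441*(-13) = (-23680 + 25751/8) - 5733 = -163689/8 - 5733 = -209553/8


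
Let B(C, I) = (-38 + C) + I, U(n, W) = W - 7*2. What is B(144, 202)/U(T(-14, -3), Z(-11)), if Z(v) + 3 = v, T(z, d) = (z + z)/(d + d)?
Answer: -11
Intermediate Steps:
T(z, d) = z/d (T(z, d) = (2*z)/((2*d)) = (2*z)*(1/(2*d)) = z/d)
Z(v) = -3 + v
U(n, W) = -14 + W (U(n, W) = W - 14 = -14 + W)
B(C, I) = -38 + C + I
B(144, 202)/U(T(-14, -3), Z(-11)) = (-38 + 144 + 202)/(-14 + (-3 - 11)) = 308/(-14 - 14) = 308/(-28) = 308*(-1/28) = -11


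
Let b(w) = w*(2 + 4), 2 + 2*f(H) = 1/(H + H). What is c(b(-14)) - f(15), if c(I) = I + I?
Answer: -10021/60 ≈ -167.02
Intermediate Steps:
f(H) = -1 + 1/(4*H) (f(H) = -1 + 1/(2*(H + H)) = -1 + 1/(2*((2*H))) = -1 + (1/(2*H))/2 = -1 + 1/(4*H))
b(w) = 6*w (b(w) = w*6 = 6*w)
c(I) = 2*I
c(b(-14)) - f(15) = 2*(6*(-14)) - (¼ - 1*15)/15 = 2*(-84) - (¼ - 15)/15 = -168 - (-59)/(15*4) = -168 - 1*(-59/60) = -168 + 59/60 = -10021/60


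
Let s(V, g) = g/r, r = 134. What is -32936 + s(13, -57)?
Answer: -4413481/134 ≈ -32936.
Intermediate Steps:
s(V, g) = g/134
-32936 + s(13, -57) = -32936 + (1/134)*(-57) = -32936 - 57/134 = -4413481/134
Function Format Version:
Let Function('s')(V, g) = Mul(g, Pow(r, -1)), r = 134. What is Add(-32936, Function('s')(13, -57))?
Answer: Rational(-4413481, 134) ≈ -32936.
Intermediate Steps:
Function('s')(V, g) = Mul(Rational(1, 134), g) (Function('s')(V, g) = Mul(g, Pow(134, -1)) = Mul(g, Rational(1, 134)) = Mul(Rational(1, 134), g))
Add(-32936, Function('s')(13, -57)) = Add(-32936, Mul(Rational(1, 134), -57)) = Add(-32936, Rational(-57, 134)) = Rational(-4413481, 134)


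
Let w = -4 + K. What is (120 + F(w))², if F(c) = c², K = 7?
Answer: 16641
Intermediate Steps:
w = 3 (w = -4 + 7 = 3)
(120 + F(w))² = (120 + 3²)² = (120 + 9)² = 129² = 16641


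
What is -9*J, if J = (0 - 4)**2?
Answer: -144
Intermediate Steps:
J = 16 (J = (-4)**2 = 16)
-9*J = -9*16 = -144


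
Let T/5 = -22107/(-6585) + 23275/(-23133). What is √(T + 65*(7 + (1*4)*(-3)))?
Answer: I*√32305528284404001/10155387 ≈ 17.699*I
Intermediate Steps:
T = 119378452/10155387 (T = 5*(-22107/(-6585) + 23275/(-23133)) = 5*(-22107*(-1/6585) + 23275*(-1/23133)) = 5*(7369/2195 - 23275/23133) = 5*(119378452/50776935) = 119378452/10155387 ≈ 11.755)
√(T + 65*(7 + (1*4)*(-3))) = √(119378452/10155387 + 65*(7 + (1*4)*(-3))) = √(119378452/10155387 + 65*(7 + 4*(-3))) = √(119378452/10155387 + 65*(7 - 12)) = √(119378452/10155387 + 65*(-5)) = √(119378452/10155387 - 325) = √(-3181122323/10155387) = I*√32305528284404001/10155387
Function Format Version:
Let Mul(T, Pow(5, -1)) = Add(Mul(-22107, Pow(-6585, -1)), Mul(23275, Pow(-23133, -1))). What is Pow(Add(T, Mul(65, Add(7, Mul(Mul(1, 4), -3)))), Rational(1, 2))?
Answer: Mul(Rational(1, 10155387), I, Pow(32305528284404001, Rational(1, 2))) ≈ Mul(17.699, I)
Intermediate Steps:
T = Rational(119378452, 10155387) (T = Mul(5, Add(Mul(-22107, Pow(-6585, -1)), Mul(23275, Pow(-23133, -1)))) = Mul(5, Add(Mul(-22107, Rational(-1, 6585)), Mul(23275, Rational(-1, 23133)))) = Mul(5, Add(Rational(7369, 2195), Rational(-23275, 23133))) = Mul(5, Rational(119378452, 50776935)) = Rational(119378452, 10155387) ≈ 11.755)
Pow(Add(T, Mul(65, Add(7, Mul(Mul(1, 4), -3)))), Rational(1, 2)) = Pow(Add(Rational(119378452, 10155387), Mul(65, Add(7, Mul(Mul(1, 4), -3)))), Rational(1, 2)) = Pow(Add(Rational(119378452, 10155387), Mul(65, Add(7, Mul(4, -3)))), Rational(1, 2)) = Pow(Add(Rational(119378452, 10155387), Mul(65, Add(7, -12))), Rational(1, 2)) = Pow(Add(Rational(119378452, 10155387), Mul(65, -5)), Rational(1, 2)) = Pow(Add(Rational(119378452, 10155387), -325), Rational(1, 2)) = Pow(Rational(-3181122323, 10155387), Rational(1, 2)) = Mul(Rational(1, 10155387), I, Pow(32305528284404001, Rational(1, 2)))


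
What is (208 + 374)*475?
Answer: 276450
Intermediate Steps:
(208 + 374)*475 = 582*475 = 276450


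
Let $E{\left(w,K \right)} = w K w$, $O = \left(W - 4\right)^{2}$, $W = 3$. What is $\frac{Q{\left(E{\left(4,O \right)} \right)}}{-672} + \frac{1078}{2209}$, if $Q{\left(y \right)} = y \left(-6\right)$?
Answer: $\frac{9755}{15463} \approx 0.63086$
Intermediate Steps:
$O = 1$ ($O = \left(3 - 4\right)^{2} = \left(-1\right)^{2} = 1$)
$E{\left(w,K \right)} = K w^{2}$ ($E{\left(w,K \right)} = K w w = K w^{2}$)
$Q{\left(y \right)} = - 6 y$
$\frac{Q{\left(E{\left(4,O \right)} \right)}}{-672} + \frac{1078}{2209} = \frac{\left(-6\right) 1 \cdot 4^{2}}{-672} + \frac{1078}{2209} = - 6 \cdot 1 \cdot 16 \left(- \frac{1}{672}\right) + 1078 \cdot \frac{1}{2209} = \left(-6\right) 16 \left(- \frac{1}{672}\right) + \frac{1078}{2209} = \left(-96\right) \left(- \frac{1}{672}\right) + \frac{1078}{2209} = \frac{1}{7} + \frac{1078}{2209} = \frac{9755}{15463}$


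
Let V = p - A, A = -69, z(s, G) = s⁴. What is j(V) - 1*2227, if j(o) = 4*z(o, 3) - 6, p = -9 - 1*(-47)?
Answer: 524316171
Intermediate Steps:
p = 38 (p = -9 + 47 = 38)
V = 107 (V = 38 - 1*(-69) = 38 + 69 = 107)
j(o) = -6 + 4*o⁴ (j(o) = 4*o⁴ - 6 = -6 + 4*o⁴)
j(V) - 1*2227 = (-6 + 4*107⁴) - 1*2227 = (-6 + 4*131079601) - 2227 = (-6 + 524318404) - 2227 = 524318398 - 2227 = 524316171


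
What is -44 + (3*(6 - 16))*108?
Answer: -3284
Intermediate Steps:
-44 + (3*(6 - 16))*108 = -44 + (3*(-10))*108 = -44 - 30*108 = -44 - 3240 = -3284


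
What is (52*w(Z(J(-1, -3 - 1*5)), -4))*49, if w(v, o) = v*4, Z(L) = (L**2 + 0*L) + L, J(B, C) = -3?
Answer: 61152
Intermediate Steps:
Z(L) = L + L**2 (Z(L) = (L**2 + 0) + L = L**2 + L = L + L**2)
w(v, o) = 4*v
(52*w(Z(J(-1, -3 - 1*5)), -4))*49 = (52*(4*(-3*(1 - 3))))*49 = (52*(4*(-3*(-2))))*49 = (52*(4*6))*49 = (52*24)*49 = 1248*49 = 61152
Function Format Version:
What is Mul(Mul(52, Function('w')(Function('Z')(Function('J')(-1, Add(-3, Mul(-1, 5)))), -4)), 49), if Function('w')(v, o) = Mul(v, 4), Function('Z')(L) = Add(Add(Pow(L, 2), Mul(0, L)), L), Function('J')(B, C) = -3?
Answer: 61152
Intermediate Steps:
Function('Z')(L) = Add(L, Pow(L, 2)) (Function('Z')(L) = Add(Add(Pow(L, 2), 0), L) = Add(Pow(L, 2), L) = Add(L, Pow(L, 2)))
Function('w')(v, o) = Mul(4, v)
Mul(Mul(52, Function('w')(Function('Z')(Function('J')(-1, Add(-3, Mul(-1, 5)))), -4)), 49) = Mul(Mul(52, Mul(4, Mul(-3, Add(1, -3)))), 49) = Mul(Mul(52, Mul(4, Mul(-3, -2))), 49) = Mul(Mul(52, Mul(4, 6)), 49) = Mul(Mul(52, 24), 49) = Mul(1248, 49) = 61152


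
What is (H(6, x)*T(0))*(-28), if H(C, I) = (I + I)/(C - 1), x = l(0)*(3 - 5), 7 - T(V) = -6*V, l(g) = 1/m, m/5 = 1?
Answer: 784/25 ≈ 31.360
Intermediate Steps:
m = 5 (m = 5*1 = 5)
l(g) = ⅕ (l(g) = 1/5 = ⅕)
T(V) = 7 + 6*V (T(V) = 7 - (-6)*V = 7 + 6*V)
x = -⅖ (x = (3 - 5)/5 = (⅕)*(-2) = -⅖ ≈ -0.40000)
H(C, I) = 2*I/(-1 + C) (H(C, I) = (2*I)/(-1 + C) = 2*I/(-1 + C))
(H(6, x)*T(0))*(-28) = ((2*(-⅖)/(-1 + 6))*(7 + 6*0))*(-28) = ((2*(-⅖)/5)*(7 + 0))*(-28) = ((2*(-⅖)*(⅕))*7)*(-28) = -4/25*7*(-28) = -28/25*(-28) = 784/25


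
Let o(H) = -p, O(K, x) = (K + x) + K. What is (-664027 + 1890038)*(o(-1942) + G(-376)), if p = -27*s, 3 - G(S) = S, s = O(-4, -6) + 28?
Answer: 928090327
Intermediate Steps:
O(K, x) = x + 2*K
s = 14 (s = (-6 + 2*(-4)) + 28 = (-6 - 8) + 28 = -14 + 28 = 14)
G(S) = 3 - S
p = -378 (p = -27*14 = -378)
o(H) = 378 (o(H) = -1*(-378) = 378)
(-664027 + 1890038)*(o(-1942) + G(-376)) = (-664027 + 1890038)*(378 + (3 - 1*(-376))) = 1226011*(378 + (3 + 376)) = 1226011*(378 + 379) = 1226011*757 = 928090327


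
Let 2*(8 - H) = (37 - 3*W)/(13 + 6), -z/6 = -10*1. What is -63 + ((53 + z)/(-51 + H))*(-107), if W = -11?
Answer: 176053/852 ≈ 206.64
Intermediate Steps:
z = 60 (z = -(-60) = -6*(-10) = 60)
H = 117/19 (H = 8 - (37 - 3*(-11))/(2*(13 + 6)) = 8 - (37 + 33)/(2*19) = 8 - 35/19 = 117/19 ≈ 6.1579)
-63 + ((53 + z)/(-51 + H))*(-107) = -63 + ((53 + 60)/(-51 + 117/19))*(-107) = -63 + (113/(-852/19))*(-107) = -63 + (113*(-19/852))*(-107) = -63 - 2147/852*(-107) = -63 + 229729/852 = 176053/852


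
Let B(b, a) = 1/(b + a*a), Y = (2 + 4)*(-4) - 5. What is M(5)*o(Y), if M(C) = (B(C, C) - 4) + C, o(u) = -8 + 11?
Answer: 31/10 ≈ 3.1000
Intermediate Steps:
Y = -29 (Y = 6*(-4) - 5 = -24 - 5 = -29)
o(u) = 3
B(b, a) = 1/(b + a²)
M(C) = -4 + C + 1/(C + C²) (M(C) = (1/(C + C²) - 4) + C = (-4 + 1/(C + C²)) + C = -4 + C + 1/(C + C²))
M(5)*o(Y) = ((1 + 5*(1 + 5)*(-4 + 5))/(5*(1 + 5)))*3 = ((⅕)*(1 + 5*6*1)/6)*3 = ((⅕)*(⅙)*(1 + 30))*3 = ((⅕)*(⅙)*31)*3 = (31/30)*3 = 31/10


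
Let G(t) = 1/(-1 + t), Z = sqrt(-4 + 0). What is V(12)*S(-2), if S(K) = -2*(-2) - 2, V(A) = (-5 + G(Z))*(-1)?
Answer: 52/5 + 4*I/5 ≈ 10.4 + 0.8*I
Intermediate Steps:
Z = 2*I (Z = sqrt(-4) = 2*I ≈ 2.0*I)
V(A) = 5 - (-1 - 2*I)/5 (V(A) = (-5 + 1/(-1 + 2*I))*(-1) = (-5 + (-1 - 2*I)/5)*(-1) = 5 - (-1 - 2*I)/5)
S(K) = 2 (S(K) = 4 - 2 = 2)
V(12)*S(-2) = (26/5 + 2*I/5)*2 = 52/5 + 4*I/5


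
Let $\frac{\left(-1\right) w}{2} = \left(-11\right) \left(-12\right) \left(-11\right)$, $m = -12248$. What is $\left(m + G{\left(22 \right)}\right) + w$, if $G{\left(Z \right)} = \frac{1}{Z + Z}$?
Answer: $- \frac{411135}{44} \approx -9344.0$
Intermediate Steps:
$G{\left(Z \right)} = \frac{1}{2 Z}$
$w = 2904$ ($w = - 2 \left(-11\right) \left(-12\right) \left(-11\right) = - 2 \cdot 132 \left(-11\right) = \left(-2\right) \left(-1452\right) = 2904$)
$\left(m + G{\left(22 \right)}\right) + w = \left(-12248 + \frac{1}{2 \cdot 22}\right) + 2904 = \left(-12248 + \frac{1}{2} \cdot \frac{1}{22}\right) + 2904 = \left(-12248 + \frac{1}{44}\right) + 2904 = - \frac{538911}{44} + 2904 = - \frac{411135}{44}$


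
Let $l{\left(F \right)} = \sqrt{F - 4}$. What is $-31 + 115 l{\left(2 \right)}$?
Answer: $-31 + 115 i \sqrt{2} \approx -31.0 + 162.63 i$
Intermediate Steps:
$l{\left(F \right)} = \sqrt{-4 + F}$
$-31 + 115 l{\left(2 \right)} = -31 + 115 \sqrt{-4 + 2} = -31 + 115 \sqrt{-2} = -31 + 115 i \sqrt{2}$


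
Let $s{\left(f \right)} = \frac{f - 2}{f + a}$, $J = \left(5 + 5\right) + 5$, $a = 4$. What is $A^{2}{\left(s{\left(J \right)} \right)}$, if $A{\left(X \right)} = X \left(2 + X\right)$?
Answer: $\frac{439569}{130321} \approx 3.373$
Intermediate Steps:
$J = 15$ ($J = 10 + 5 = 15$)
$s{\left(f \right)} = \frac{-2 + f}{4 + f}$ ($s{\left(f \right)} = \frac{f - 2}{f + 4} = \frac{-2 + f}{4 + f}$)
$A^{2}{\left(s{\left(J \right)} \right)} = \left(\frac{-2 + 15}{4 + 15} \left(2 + \frac{-2 + 15}{4 + 15}\right)\right)^{2} = \left(\frac{1}{19} \cdot 13 \left(2 + \frac{1}{19} \cdot 13\right)\right)^{2} = \left(\frac{13 \left(2 + \frac{13}{19}\right)}{19}\right)^{2} = \left(\frac{13}{19} \cdot \frac{51}{19}\right)^{2} = \left(\frac{663}{361}\right)^{2} = \frac{439569}{130321}$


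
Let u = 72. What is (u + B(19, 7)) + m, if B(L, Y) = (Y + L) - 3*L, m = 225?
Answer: 266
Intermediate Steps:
B(L, Y) = Y - 2*L (B(L, Y) = (L + Y) - 3*L = Y - 2*L)
(u + B(19, 7)) + m = (72 + (7 - 2*19)) + 225 = (72 + (7 - 38)) + 225 = (72 - 31) + 225 = 41 + 225 = 266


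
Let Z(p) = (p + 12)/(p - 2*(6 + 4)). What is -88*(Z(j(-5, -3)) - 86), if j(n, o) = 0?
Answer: 38104/5 ≈ 7620.8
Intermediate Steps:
Z(p) = (12 + p)/(-20 + p) (Z(p) = (12 + p)/(p - 2*10) = (12 + p)/(p - 20) = (12 + p)/(-20 + p))
-88*(Z(j(-5, -3)) - 86) = -88*((12 + 0)/(-20 + 0) - 86) = -88*(12/(-20) - 86) = -88*(-1/20*12 - 86) = -88*(-3/5 - 86) = -88*(-433/5) = 38104/5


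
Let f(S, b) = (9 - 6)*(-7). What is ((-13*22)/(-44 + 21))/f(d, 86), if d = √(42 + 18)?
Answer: -286/483 ≈ -0.59213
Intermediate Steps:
d = 2*√15 (d = √60 = 2*√15 ≈ 7.7460)
f(S, b) = -21 (f(S, b) = 3*(-7) = -21)
((-13*22)/(-44 + 21))/f(d, 86) = ((-13*22)/(-44 + 21))/(-21) = -286/(-23)*(-1/21) = -286*(-1/23)*(-1/21) = (286/23)*(-1/21) = -286/483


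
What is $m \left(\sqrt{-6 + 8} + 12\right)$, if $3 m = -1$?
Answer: $-4 - \frac{\sqrt{2}}{3} \approx -4.4714$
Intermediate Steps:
$m = - \frac{1}{3}$ ($m = \frac{1}{3} \left(-1\right) = - \frac{1}{3} \approx -0.33333$)
$m \left(\sqrt{-6 + 8} + 12\right) = - \frac{\sqrt{-6 + 8} + 12}{3} = - \frac{\sqrt{2} + 12}{3} = - \frac{12 + \sqrt{2}}{3} = -4 - \frac{\sqrt{2}}{3}$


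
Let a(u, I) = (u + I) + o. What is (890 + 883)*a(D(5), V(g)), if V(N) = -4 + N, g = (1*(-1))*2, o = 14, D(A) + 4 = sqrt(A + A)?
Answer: 7092 + 1773*sqrt(10) ≈ 12699.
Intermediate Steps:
D(A) = -4 + sqrt(2)*sqrt(A) (D(A) = -4 + sqrt(A + A) = -4 + sqrt(2*A) = -4 + sqrt(2)*sqrt(A))
g = -2 (g = -1*2 = -2)
a(u, I) = 14 + I + u (a(u, I) = (u + I) + 14 = (I + u) + 14 = 14 + I + u)
(890 + 883)*a(D(5), V(g)) = (890 + 883)*(14 + (-4 - 2) + (-4 + sqrt(2)*sqrt(5))) = 1773*(14 - 6 + (-4 + sqrt(10))) = 1773*(4 + sqrt(10)) = 7092 + 1773*sqrt(10)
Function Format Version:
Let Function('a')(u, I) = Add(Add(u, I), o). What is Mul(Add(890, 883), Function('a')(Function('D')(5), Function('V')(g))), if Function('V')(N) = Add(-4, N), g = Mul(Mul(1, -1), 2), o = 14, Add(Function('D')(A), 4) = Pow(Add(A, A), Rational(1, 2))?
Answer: Add(7092, Mul(1773, Pow(10, Rational(1, 2)))) ≈ 12699.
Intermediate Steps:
Function('D')(A) = Add(-4, Mul(Pow(2, Rational(1, 2)), Pow(A, Rational(1, 2)))) (Function('D')(A) = Add(-4, Pow(Add(A, A), Rational(1, 2))) = Add(-4, Pow(Mul(2, A), Rational(1, 2))) = Add(-4, Mul(Pow(2, Rational(1, 2)), Pow(A, Rational(1, 2)))))
g = -2 (g = Mul(-1, 2) = -2)
Function('a')(u, I) = Add(14, I, u) (Function('a')(u, I) = Add(Add(u, I), 14) = Add(Add(I, u), 14) = Add(14, I, u))
Mul(Add(890, 883), Function('a')(Function('D')(5), Function('V')(g))) = Mul(Add(890, 883), Add(14, Add(-4, -2), Add(-4, Mul(Pow(2, Rational(1, 2)), Pow(5, Rational(1, 2)))))) = Mul(1773, Add(14, -6, Add(-4, Pow(10, Rational(1, 2))))) = Mul(1773, Add(4, Pow(10, Rational(1, 2)))) = Add(7092, Mul(1773, Pow(10, Rational(1, 2))))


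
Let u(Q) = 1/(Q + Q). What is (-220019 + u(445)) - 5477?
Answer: -200691439/890 ≈ -2.2550e+5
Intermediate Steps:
u(Q) = 1/(2*Q)
(-220019 + u(445)) - 5477 = (-220019 + (1/2)/445) - 5477 = (-220019 + (1/2)*(1/445)) - 5477 = (-220019 + 1/890) - 5477 = -195816909/890 - 5477 = -200691439/890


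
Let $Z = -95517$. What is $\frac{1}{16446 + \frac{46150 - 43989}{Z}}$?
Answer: $\frac{95517}{1570870421} \approx 6.0805 \cdot 10^{-5}$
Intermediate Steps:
$\frac{1}{16446 + \frac{46150 - 43989}{Z}} = \frac{1}{16446 + \frac{46150 - 43989}{-95517}} = \frac{1}{16446 + 2161 \left(- \frac{1}{95517}\right)} = \frac{1}{16446 - \frac{2161}{95517}} = \frac{1}{\frac{1570870421}{95517}} = \frac{95517}{1570870421}$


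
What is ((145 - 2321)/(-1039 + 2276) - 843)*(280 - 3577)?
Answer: 3445256199/1237 ≈ 2.7852e+6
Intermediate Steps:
((145 - 2321)/(-1039 + 2276) - 843)*(280 - 3577) = (-2176/1237 - 843)*(-3297) = -1044967/1237*(-3297) = 3445256199/1237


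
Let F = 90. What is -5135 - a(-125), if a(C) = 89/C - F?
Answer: -630536/125 ≈ -5044.3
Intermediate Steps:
a(C) = -90 + 89/C (a(C) = 89/C - 1*90 = 89/C - 90 = -90 + 89/C)
-5135 - a(-125) = -5135 - (-90 + 89/(-125)) = -5135 - (-90 + 89*(-1/125)) = -5135 - (-90 - 89/125) = -5135 - 1*(-11339/125) = -5135 + 11339/125 = -630536/125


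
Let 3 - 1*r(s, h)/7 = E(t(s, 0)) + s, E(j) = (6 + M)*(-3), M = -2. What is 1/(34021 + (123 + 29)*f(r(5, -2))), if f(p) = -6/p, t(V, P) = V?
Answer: 35/1190279 ≈ 2.9405e-5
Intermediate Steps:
E(j) = -12 (E(j) = (6 - 2)*(-3) = 4*(-3) = -12)
r(s, h) = 105 - 7*s (r(s, h) = 21 - 7*(-12 + s) = 21 + (84 - 7*s) = 105 - 7*s)
1/(34021 + (123 + 29)*f(r(5, -2))) = 1/(34021 + (123 + 29)*(-6/(105 - 7*5))) = 1/(34021 + 152*(-6/(105 - 35))) = 1/(34021 + 152*(-6/70)) = 1/(34021 + 152*(-6*1/70)) = 1/(34021 + 152*(-3/35)) = 1/(34021 - 456/35) = 1/(1190279/35) = 35/1190279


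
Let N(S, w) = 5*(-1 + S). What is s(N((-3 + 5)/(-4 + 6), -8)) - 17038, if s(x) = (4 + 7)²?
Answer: -16917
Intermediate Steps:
N(S, w) = -5 + 5*S
s(x) = 121 (s(x) = 11² = 121)
s(N((-3 + 5)/(-4 + 6), -8)) - 17038 = 121 - 17038 = -16917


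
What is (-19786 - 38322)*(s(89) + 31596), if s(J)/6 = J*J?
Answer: -4597621176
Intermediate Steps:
s(J) = 6*J² (s(J) = 6*(J*J) = 6*J²)
(-19786 - 38322)*(s(89) + 31596) = (-19786 - 38322)*(6*89² + 31596) = -58108*(6*7921 + 31596) = -58108*(47526 + 31596) = -58108*79122 = -4597621176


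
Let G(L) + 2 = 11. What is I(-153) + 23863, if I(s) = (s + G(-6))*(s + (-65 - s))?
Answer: 33223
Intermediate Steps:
G(L) = 9 (G(L) = -2 + 11 = 9)
I(s) = -585 - 65*s (I(s) = (s + 9)*(s + (-65 - s)) = (9 + s)*(-65) = -585 - 65*s)
I(-153) + 23863 = (-585 - 65*(-153)) + 23863 = (-585 + 9945) + 23863 = 9360 + 23863 = 33223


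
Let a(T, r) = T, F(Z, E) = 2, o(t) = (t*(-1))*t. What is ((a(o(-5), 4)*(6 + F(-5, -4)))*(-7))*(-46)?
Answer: -64400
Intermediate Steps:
o(t) = -t² (o(t) = (-t)*t = -t²)
((a(o(-5), 4)*(6 + F(-5, -4)))*(-7))*(-46) = (((-1*(-5)²)*(6 + 2))*(-7))*(-46) = ((-1*25*8)*(-7))*(-46) = (-25*8*(-7))*(-46) = -200*(-7)*(-46) = 1400*(-46) = -64400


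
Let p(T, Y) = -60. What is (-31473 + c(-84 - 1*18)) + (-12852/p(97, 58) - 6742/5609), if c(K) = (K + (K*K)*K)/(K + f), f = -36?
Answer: -15203055563/645035 ≈ -23569.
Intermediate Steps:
c(K) = (K + K**3)/(-36 + K) (c(K) = (K + (K*K)*K)/(K - 36) = (K + K**2*K)/(-36 + K) = (K + K**3)/(-36 + K))
(-31473 + c(-84 - 1*18)) + (-12852/p(97, 58) - 6742/5609) = (-31473 + ((-84 - 1*18) + (-84 - 1*18)**3)/(-36 + (-84 - 1*18))) + (-12852/(-60) - 6742/5609) = (-31473 + ((-84 - 18) + (-84 - 18)**3)/(-36 + (-84 - 18))) + (-12852*(-1/60) - 6742*1/5609) = (-31473 + (-102 + (-102)**3)/(-36 - 102)) + (1071/5 - 6742/5609) = (-31473 + (-102 - 1061208)/(-138)) + 5973529/28045 = (-31473 - 1/138*(-1061310)) + 5973529/28045 = (-31473 + 176885/23) + 5973529/28045 = -546994/23 + 5973529/28045 = -15203055563/645035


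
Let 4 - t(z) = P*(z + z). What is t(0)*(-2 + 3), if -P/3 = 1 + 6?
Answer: 4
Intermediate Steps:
P = -21 (P = -3*(1 + 6) = -3*7 = -21)
t(z) = 4 + 42*z (t(z) = 4 - (-21)*(z + z) = 4 - (-21)*2*z = 4 - (-42)*z = 4 + 42*z)
t(0)*(-2 + 3) = (4 + 42*0)*(-2 + 3) = (4 + 0)*1 = 4*1 = 4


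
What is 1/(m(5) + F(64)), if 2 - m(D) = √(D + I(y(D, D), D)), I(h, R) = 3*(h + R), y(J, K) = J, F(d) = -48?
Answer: -46/2081 + √35/2081 ≈ -0.019262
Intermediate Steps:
I(h, R) = 3*R + 3*h (I(h, R) = 3*(R + h) = 3*R + 3*h)
m(D) = 2 - √7*√D (m(D) = 2 - √(D + (3*D + 3*D)) = 2 - √(D + 6*D) = 2 - √(7*D) = 2 - √7*√D)
1/(m(5) + F(64)) = 1/((2 - √7*√5) - 48) = 1/((2 - √35) - 48) = 1/(-46 - √35)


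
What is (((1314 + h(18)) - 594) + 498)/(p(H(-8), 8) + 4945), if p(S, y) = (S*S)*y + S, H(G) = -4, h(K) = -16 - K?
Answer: 32/137 ≈ 0.23358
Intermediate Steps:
p(S, y) = S + y*S**2 (p(S, y) = S**2*y + S = y*S**2 + S = S + y*S**2)
(((1314 + h(18)) - 594) + 498)/(p(H(-8), 8) + 4945) = (((1314 + (-16 - 1*18)) - 594) + 498)/(-4*(1 - 4*8) + 4945) = (((1314 + (-16 - 18)) - 594) + 498)/(-4*(1 - 32) + 4945) = (((1314 - 34) - 594) + 498)/(-4*(-31) + 4945) = ((1280 - 594) + 498)/(124 + 4945) = (686 + 498)/5069 = 1184*(1/5069) = 32/137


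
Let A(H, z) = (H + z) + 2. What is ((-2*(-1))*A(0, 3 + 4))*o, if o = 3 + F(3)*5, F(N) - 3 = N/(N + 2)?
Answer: 378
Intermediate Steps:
F(N) = 3 + N/(2 + N) (F(N) = 3 + N/(N + 2) = 3 + N/(2 + N))
A(H, z) = 2 + H + z
o = 21 (o = 3 + (2*(3 + 2*3)/(2 + 3))*5 = 3 + (2*(3 + 6)/5)*5 = 3 + (2*(1/5)*9)*5 = 3 + (18/5)*5 = 3 + 18 = 21)
((-2*(-1))*A(0, 3 + 4))*o = ((-2*(-1))*(2 + 0 + (3 + 4)))*21 = (2*(2 + 0 + 7))*21 = (2*9)*21 = 18*21 = 378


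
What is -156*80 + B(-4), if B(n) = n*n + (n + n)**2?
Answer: -12400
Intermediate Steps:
B(n) = 5*n**2 (B(n) = n**2 + (2*n)**2 = n**2 + 4*n**2 = 5*n**2)
-156*80 + B(-4) = -156*80 + 5*(-4)**2 = -12480 + 5*16 = -12480 + 80 = -12400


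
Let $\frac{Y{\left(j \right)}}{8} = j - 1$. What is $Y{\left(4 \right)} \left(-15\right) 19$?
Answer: $-6840$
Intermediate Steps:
$Y{\left(j \right)} = -8 + 8 j$ ($Y{\left(j \right)} = 8 \left(j - 1\right) = 8 \left(-1 + j\right) = -8 + 8 j$)
$Y{\left(4 \right)} \left(-15\right) 19 = \left(-8 + 8 \cdot 4\right) \left(-15\right) 19 = \left(-8 + 32\right) \left(-15\right) 19 = 24 \left(-15\right) 19 = \left(-360\right) 19 = -6840$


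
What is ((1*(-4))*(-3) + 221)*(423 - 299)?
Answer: 28892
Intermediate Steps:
((1*(-4))*(-3) + 221)*(423 - 299) = (-4*(-3) + 221)*124 = (12 + 221)*124 = 233*124 = 28892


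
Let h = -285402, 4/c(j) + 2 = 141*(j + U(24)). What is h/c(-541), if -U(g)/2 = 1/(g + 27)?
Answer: 185069640405/34 ≈ 5.4432e+9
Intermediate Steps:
U(g) = -2/(27 + g) (U(g) = -2/(g + 27) = -2/(27 + g))
c(j) = 4/(-128/17 + 141*j) (c(j) = 4/(-2 + 141*(j - 2/(27 + 24))) = 4/(-2 + 141*(j - 2/51)) = 4/(-2 + 141*(-2/51 + j)) = 4/(-2 + (-94/17 + 141*j)) = 4/(-128/17 + 141*j))
h/c(-541) = -285402/(68/(-128 + 2397*(-541))) = -285402/(68/(-128 - 1296777)) = -285402/(68/(-1296905)) = -285402/(68*(-1/1296905)) = -285402/(-68/1296905) = -285402*(-1296905/68) = 185069640405/34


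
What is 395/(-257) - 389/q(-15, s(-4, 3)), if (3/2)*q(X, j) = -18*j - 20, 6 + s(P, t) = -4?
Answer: -426319/82240 ≈ -5.1838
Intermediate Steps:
s(P, t) = -10 (s(P, t) = -6 - 4 = -10)
q(X, j) = -40/3 - 12*j (q(X, j) = 2*(-18*j - 20)/3 = 2*(-20 - 18*j)/3 = -40/3 - 12*j)
395/(-257) - 389/q(-15, s(-4, 3)) = 395/(-257) - 389/(-40/3 - 12*(-10)) = 395*(-1/257) - 389/(-40/3 + 120) = -395/257 - 389/320/3 = -395/257 - 389*3/320 = -395/257 - 1167/320 = -426319/82240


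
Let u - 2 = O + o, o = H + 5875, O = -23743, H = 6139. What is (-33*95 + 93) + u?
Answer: -14769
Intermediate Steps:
o = 12014 (o = 6139 + 5875 = 12014)
u = -11727 (u = 2 + (-23743 + 12014) = 2 - 11729 = -11727)
(-33*95 + 93) + u = (-33*95 + 93) - 11727 = (-3135 + 93) - 11727 = -3042 - 11727 = -14769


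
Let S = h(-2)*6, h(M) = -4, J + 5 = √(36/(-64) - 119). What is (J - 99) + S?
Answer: -128 + I*√1913/4 ≈ -128.0 + 10.934*I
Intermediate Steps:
J = -5 + I*√1913/4 (J = -5 + √(36/(-64) - 119) = -5 + √(36*(-1/64) - 119) = -5 + √(-9/16 - 119) = -5 + √(-1913/16) = -5 + I*√1913/4 ≈ -5.0 + 10.934*I)
S = -24 (S = -4*6 = -24)
(J - 99) + S = ((-5 + I*√1913/4) - 99) - 24 = (-104 + I*√1913/4) - 24 = -128 + I*√1913/4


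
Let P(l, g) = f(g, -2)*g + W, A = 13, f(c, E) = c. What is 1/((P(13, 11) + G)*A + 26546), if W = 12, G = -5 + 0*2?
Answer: 1/28210 ≈ 3.5448e-5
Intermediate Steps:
G = -5 (G = -5 + 0 = -5)
P(l, g) = 12 + g² (P(l, g) = g*g + 12 = g² + 12 = 12 + g²)
1/((P(13, 11) + G)*A + 26546) = 1/(((12 + 11²) - 5)*13 + 26546) = 1/(((12 + 121) - 5)*13 + 26546) = 1/((133 - 5)*13 + 26546) = 1/(128*13 + 26546) = 1/(1664 + 26546) = 1/28210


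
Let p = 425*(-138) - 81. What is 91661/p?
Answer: -91661/58731 ≈ -1.5607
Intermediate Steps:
p = -58731 (p = -58650 - 81 = -58731)
91661/p = 91661/(-58731) = 91661*(-1/58731) = -91661/58731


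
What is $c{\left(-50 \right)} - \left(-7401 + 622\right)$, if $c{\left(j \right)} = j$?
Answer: $6729$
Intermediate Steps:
$c{\left(-50 \right)} - \left(-7401 + 622\right) = -50 - \left(-7401 + 622\right) = -50 - -6779 = -50 + 6779 = 6729$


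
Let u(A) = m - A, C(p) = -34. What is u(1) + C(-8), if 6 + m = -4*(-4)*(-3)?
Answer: -89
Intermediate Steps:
m = -54 (m = -6 - 4*(-4)*(-3) = -6 + 16*(-3) = -6 - 48 = -54)
u(A) = -54 - A
u(1) + C(-8) = (-54 - 1*1) - 34 = (-54 - 1) - 34 = -55 - 34 = -89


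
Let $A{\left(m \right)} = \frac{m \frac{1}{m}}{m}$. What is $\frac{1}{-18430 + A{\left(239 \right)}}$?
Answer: $- \frac{239}{4404769} \approx -5.4259 \cdot 10^{-5}$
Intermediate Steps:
$A{\left(m \right)} = \frac{1}{m}$ ($A{\left(m \right)} = 1 \frac{1}{m} = \frac{1}{m}$)
$\frac{1}{-18430 + A{\left(239 \right)}} = \frac{1}{-18430 + \frac{1}{239}} = \frac{1}{- \frac{4404769}{239}} = - \frac{239}{4404769}$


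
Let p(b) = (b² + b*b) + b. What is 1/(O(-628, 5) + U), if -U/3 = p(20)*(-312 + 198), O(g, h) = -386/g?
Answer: 314/88058353 ≈ 3.5658e-6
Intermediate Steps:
p(b) = b + 2*b² (p(b) = (b² + b²) + b = 2*b² + b = b + 2*b²)
U = 280440 (U = -3*20*(1 + 2*20)*(-312 + 198) = -3*20*(1 + 40)*(-114) = -3*20*41*(-114) = -2460*(-114) = -3*(-93480) = 280440)
1/(O(-628, 5) + U) = 1/(-386/(-628) + 280440) = 1/(-386*(-1/628) + 280440) = 1/(193/314 + 280440) = 1/(88058353/314) = 314/88058353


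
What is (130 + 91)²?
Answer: 48841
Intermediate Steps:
(130 + 91)² = 221² = 48841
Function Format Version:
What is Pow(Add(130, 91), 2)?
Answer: 48841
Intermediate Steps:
Pow(Add(130, 91), 2) = Pow(221, 2) = 48841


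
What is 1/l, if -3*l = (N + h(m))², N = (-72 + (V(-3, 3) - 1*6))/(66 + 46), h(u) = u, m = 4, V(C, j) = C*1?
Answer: -37632/134689 ≈ -0.27940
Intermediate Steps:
V(C, j) = C
N = -81/112 (N = (-72 + (-3 - 1*6))/(66 + 46) = (-72 + (-3 - 6))/112 = (-72 - 9)*(1/112) = -81*1/112 = -81/112 ≈ -0.72321)
l = -134689/37632 (l = -(-81/112 + 4)²/3 = -(367/112)²/3 = -⅓*134689/12544 = -134689/37632 ≈ -3.5791)
1/l = 1/(-134689/37632) = -37632/134689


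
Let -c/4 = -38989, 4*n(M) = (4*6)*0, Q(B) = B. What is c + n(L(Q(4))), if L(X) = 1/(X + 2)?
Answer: 155956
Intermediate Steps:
L(X) = 1/(2 + X)
n(M) = 0 (n(M) = ((4*6)*0)/4 = (24*0)/4 = (¼)*0 = 0)
c = 155956 (c = -4*(-38989) = 155956)
c + n(L(Q(4))) = 155956 + 0 = 155956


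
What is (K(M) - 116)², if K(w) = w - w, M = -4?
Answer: 13456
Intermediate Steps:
K(w) = 0
(K(M) - 116)² = (0 - 116)² = (-116)² = 13456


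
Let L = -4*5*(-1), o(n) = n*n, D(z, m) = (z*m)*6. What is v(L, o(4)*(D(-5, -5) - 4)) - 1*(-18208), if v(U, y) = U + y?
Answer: 20564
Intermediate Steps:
D(z, m) = 6*m*z (D(z, m) = (m*z)*6 = 6*m*z)
o(n) = n**2
L = 20 (L = -20*(-1) = 20)
v(L, o(4)*(D(-5, -5) - 4)) - 1*(-18208) = (20 + 4**2*(6*(-5)*(-5) - 4)) - 1*(-18208) = (20 + 16*(150 - 4)) + 18208 = (20 + 16*146) + 18208 = (20 + 2336) + 18208 = 2356 + 18208 = 20564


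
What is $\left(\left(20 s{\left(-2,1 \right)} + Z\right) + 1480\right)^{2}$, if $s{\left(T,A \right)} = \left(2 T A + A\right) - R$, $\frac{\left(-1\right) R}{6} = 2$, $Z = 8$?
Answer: $2782224$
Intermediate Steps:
$R = -12$ ($R = \left(-6\right) 2 = -12$)
$s{\left(T,A \right)} = 12 + A + 2 A T$ ($s{\left(T,A \right)} = \left(2 T A + A\right) - -12 = \left(2 A T + A\right) + 12 = \left(A + 2 A T\right) + 12 = 12 + A + 2 A T$)
$\left(\left(20 s{\left(-2,1 \right)} + Z\right) + 1480\right)^{2} = \left(\left(20 \left(12 + 1 + 2 \cdot 1 \left(-2\right)\right) + 8\right) + 1480\right)^{2} = \left(\left(20 \left(12 + 1 - 4\right) + 8\right) + 1480\right)^{2} = \left(\left(20 \cdot 9 + 8\right) + 1480\right)^{2} = \left(\left(180 + 8\right) + 1480\right)^{2} = \left(188 + 1480\right)^{2} = 1668^{2} = 2782224$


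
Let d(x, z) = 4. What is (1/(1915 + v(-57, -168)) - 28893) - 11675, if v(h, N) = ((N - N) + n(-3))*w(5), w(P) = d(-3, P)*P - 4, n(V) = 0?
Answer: -77687719/1915 ≈ -40568.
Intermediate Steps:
w(P) = -4 + 4*P (w(P) = 4*P - 4 = -4 + 4*P)
v(h, N) = 0 (v(h, N) = ((N - N) + 0)*(-4 + 4*5) = (0 + 0)*(-4 + 20) = 0*16 = 0)
(1/(1915 + v(-57, -168)) - 28893) - 11675 = (1/(1915 + 0) - 28893) - 11675 = (1/1915 - 28893) - 11675 = -55330094/1915 - 11675 = -77687719/1915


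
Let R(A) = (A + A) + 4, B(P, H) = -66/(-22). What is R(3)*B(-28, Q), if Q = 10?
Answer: 30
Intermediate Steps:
B(P, H) = 3 (B(P, H) = -66*(-1/22) = 3)
R(A) = 4 + 2*A (R(A) = 2*A + 4 = 4 + 2*A)
R(3)*B(-28, Q) = (4 + 2*3)*3 = (4 + 6)*3 = 10*3 = 30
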